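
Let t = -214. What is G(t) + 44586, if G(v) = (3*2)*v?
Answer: 43302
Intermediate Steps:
G(v) = 6*v
G(t) + 44586 = 6*(-214) + 44586 = -1284 + 44586 = 43302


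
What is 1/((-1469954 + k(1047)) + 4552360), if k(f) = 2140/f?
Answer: 1047/3227281222 ≈ 3.2442e-7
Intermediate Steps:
1/((-1469954 + k(1047)) + 4552360) = 1/((-1469954 + 2140/1047) + 4552360) = 1/(-1539039698/1047 + 4552360) = 1/(3227281222/1047) = 1047/3227281222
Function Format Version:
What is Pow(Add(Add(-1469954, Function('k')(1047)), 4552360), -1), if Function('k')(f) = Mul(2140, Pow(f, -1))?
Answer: Rational(1047, 3227281222) ≈ 3.2442e-7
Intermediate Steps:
Pow(Add(Add(-1469954, Function('k')(1047)), 4552360), -1) = Pow(Add(Add(-1469954, Mul(2140, Pow(1047, -1))), 4552360), -1) = Pow(Add(Add(-1469954, Mul(2140, Rational(1, 1047))), 4552360), -1) = Pow(Add(Add(-1469954, Rational(2140, 1047)), 4552360), -1) = Pow(Add(Rational(-1539039698, 1047), 4552360), -1) = Pow(Rational(3227281222, 1047), -1) = Rational(1047, 3227281222)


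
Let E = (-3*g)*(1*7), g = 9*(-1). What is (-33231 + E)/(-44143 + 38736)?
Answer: 33042/5407 ≈ 6.1110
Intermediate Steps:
g = -9
E = 189 (E = (-3*(-9))*(1*7) = 27*7 = 189)
(-33231 + E)/(-44143 + 38736) = (-33231 + 189)/(-44143 + 38736) = -33042/(-5407) = -33042*(-1/5407) = 33042/5407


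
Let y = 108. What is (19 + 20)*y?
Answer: 4212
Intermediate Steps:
(19 + 20)*y = (19 + 20)*108 = 39*108 = 4212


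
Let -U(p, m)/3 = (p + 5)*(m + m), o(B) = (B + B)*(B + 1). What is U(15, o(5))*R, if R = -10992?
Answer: 79142400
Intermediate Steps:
o(B) = 2*B*(1 + B) (o(B) = (2*B)*(1 + B) = 2*B*(1 + B))
U(p, m) = -6*m*(5 + p) (U(p, m) = -3*(p + 5)*(m + m) = -3*(5 + p)*2*m = -6*m*(5 + p))
U(15, o(5))*R = -6*2*5*(1 + 5)*(5 + 15)*(-10992) = -6*2*5*6*20*(-10992) = -6*60*20*(-10992) = -7200*(-10992) = 79142400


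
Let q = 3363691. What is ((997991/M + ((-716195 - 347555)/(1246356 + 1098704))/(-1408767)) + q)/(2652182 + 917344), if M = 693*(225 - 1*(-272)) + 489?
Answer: 47957872242384541381/50892523902235218585 ≈ 0.94234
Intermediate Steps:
M = 344910 (M = 693*(225 + 272) + 489 = 693*497 + 489 = 344421 + 489 = 344910)
((997991/M + ((-716195 - 347555)/(1246356 + 1098704))/(-1408767)) + q)/(2652182 + 917344) = ((997991/344910 + ((-716195 - 347555)/(1246356 + 1098704))/(-1408767)) + 3363691)/(2652182 + 917344) = ((997991*(1/344910) - 1063750/2345060*(-1/1408767)) + 3363691)/3569526 = ((997991/344910 - 1063750*1/2345060*(-1/1408767)) + 3363691)*(1/3569526) = ((997991/344910 - 2875/6338*(-1/1408767)) + 3363691)*(1/3569526) = ((997991/344910 + 2875/8928765246) + 3363691)*(1/3569526) = (247523009673251/85545011694385 + 3363691)*(1/3569526) = (287747233454307248286/85545011694385)*(1/3569526) = 47957872242384541381/50892523902235218585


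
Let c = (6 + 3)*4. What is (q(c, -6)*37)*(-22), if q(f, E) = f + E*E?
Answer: -58608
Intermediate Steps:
c = 36 (c = 9*4 = 36)
q(f, E) = f + E²
(q(c, -6)*37)*(-22) = ((36 + (-6)²)*37)*(-22) = ((36 + 36)*37)*(-22) = (72*37)*(-22) = 2664*(-22) = -58608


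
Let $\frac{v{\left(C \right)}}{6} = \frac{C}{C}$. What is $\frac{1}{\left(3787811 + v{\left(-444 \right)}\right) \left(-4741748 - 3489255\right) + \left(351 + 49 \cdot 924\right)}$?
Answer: $- \frac{1}{31177533044824} \approx -3.2074 \cdot 10^{-14}$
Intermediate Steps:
$v{\left(C \right)} = 6$ ($v{\left(C \right)} = 6 \frac{C}{C} = 6 \cdot 1 = 6$)
$\frac{1}{\left(3787811 + v{\left(-444 \right)}\right) \left(-4741748 - 3489255\right) + \left(351 + 49 \cdot 924\right)} = \frac{1}{\left(3787811 + 6\right) \left(-4741748 - 3489255\right) + \left(351 + 49 \cdot 924\right)} = \frac{1}{3787817 \left(-8231003\right) + \left(351 + 45276\right)} = \frac{1}{-31177533090451 + 45627} = \frac{1}{-31177533044824} = - \frac{1}{31177533044824}$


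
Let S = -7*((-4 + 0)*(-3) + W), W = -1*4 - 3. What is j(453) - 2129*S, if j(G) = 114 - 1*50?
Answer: 74579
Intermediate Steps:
W = -7 (W = -4 - 3 = -7)
j(G) = 64 (j(G) = 114 - 50 = 64)
S = -35 (S = -7*((-4 + 0)*(-3) - 7) = -7*(-4*(-3) - 7) = -7*(12 - 7) = -7*5 = -35)
j(453) - 2129*S = 64 - 2129*(-35) = 64 + 74515 = 74579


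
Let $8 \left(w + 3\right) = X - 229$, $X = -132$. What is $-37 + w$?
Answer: $- \frac{681}{8} \approx -85.125$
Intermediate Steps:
$w = - \frac{385}{8}$ ($w = -3 + \frac{-132 - 229}{8} = -3 + \frac{1}{8} \left(-361\right) = -3 - \frac{361}{8} = - \frac{385}{8} \approx -48.125$)
$-37 + w = -37 - \frac{385}{8} = - \frac{681}{8}$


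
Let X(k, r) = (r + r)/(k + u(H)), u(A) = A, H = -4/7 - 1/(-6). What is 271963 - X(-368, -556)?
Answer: 4208036795/15473 ≈ 2.7196e+5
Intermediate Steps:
H = -17/42 (H = -4*⅐ - 1*(-⅙) = -4/7 + ⅙ = -17/42 ≈ -0.40476)
X(k, r) = 2*r/(-17/42 + k) (X(k, r) = (r + r)/(k - 17/42) = (2*r)/(-17/42 + k) = 2*r/(-17/42 + k))
271963 - X(-368, -556) = 271963 - 84*(-556)/(-17 + 42*(-368)) = 271963 - 84*(-556)/(-17 - 15456) = 271963 - 84*(-556)/(-15473) = 271963 - 84*(-556)*(-1)/15473 = 271963 - 1*46704/15473 = 271963 - 46704/15473 = 4208036795/15473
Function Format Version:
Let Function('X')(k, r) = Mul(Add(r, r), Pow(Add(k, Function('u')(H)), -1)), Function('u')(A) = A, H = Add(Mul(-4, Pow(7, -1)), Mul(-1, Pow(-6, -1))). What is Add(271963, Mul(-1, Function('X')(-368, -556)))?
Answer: Rational(4208036795, 15473) ≈ 2.7196e+5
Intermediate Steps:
H = Rational(-17, 42) (H = Add(Mul(-4, Rational(1, 7)), Mul(-1, Rational(-1, 6))) = Add(Rational(-4, 7), Rational(1, 6)) = Rational(-17, 42) ≈ -0.40476)
Function('X')(k, r) = Mul(2, r, Pow(Add(Rational(-17, 42), k), -1)) (Function('X')(k, r) = Mul(Add(r, r), Pow(Add(k, Rational(-17, 42)), -1)) = Mul(Mul(2, r), Pow(Add(Rational(-17, 42), k), -1)) = Mul(2, r, Pow(Add(Rational(-17, 42), k), -1)))
Add(271963, Mul(-1, Function('X')(-368, -556))) = Add(271963, Mul(-1, Mul(84, -556, Pow(Add(-17, Mul(42, -368)), -1)))) = Add(271963, Mul(-1, Mul(84, -556, Pow(Add(-17, -15456), -1)))) = Add(271963, Mul(-1, Mul(84, -556, Pow(-15473, -1)))) = Add(271963, Mul(-1, Mul(84, -556, Rational(-1, 15473)))) = Add(271963, Mul(-1, Rational(46704, 15473))) = Add(271963, Rational(-46704, 15473)) = Rational(4208036795, 15473)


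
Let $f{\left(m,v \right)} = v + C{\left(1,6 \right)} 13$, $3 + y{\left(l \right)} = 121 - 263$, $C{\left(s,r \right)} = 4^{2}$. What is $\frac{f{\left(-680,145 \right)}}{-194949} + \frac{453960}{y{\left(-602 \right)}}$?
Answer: $- \frac{17699819845}{5653521} \approx -3130.8$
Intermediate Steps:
$C{\left(s,r \right)} = 16$
$y{\left(l \right)} = -145$ ($y{\left(l \right)} = -3 + \left(121 - 263\right) = -3 - 142 = -145$)
$f{\left(m,v \right)} = 208 + v$ ($f{\left(m,v \right)} = v + 16 \cdot 13 = v + 208 = 208 + v$)
$\frac{f{\left(-680,145 \right)}}{-194949} + \frac{453960}{y{\left(-602 \right)}} = \frac{208 + 145}{-194949} + \frac{453960}{-145} = 353 \left(- \frac{1}{194949}\right) + 453960 \left(- \frac{1}{145}\right) = - \frac{353}{194949} - \frac{90792}{29} = - \frac{17699819845}{5653521}$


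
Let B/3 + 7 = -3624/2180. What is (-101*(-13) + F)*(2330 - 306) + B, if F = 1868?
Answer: 3508883317/545 ≈ 6.4383e+6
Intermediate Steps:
B = -14163/545 (B = -21 + 3*(-3624/2180) = -21 + 3*(-3624*1/2180) = -21 + 3*(-906/545) = -21 - 2718/545 = -14163/545 ≈ -25.987)
(-101*(-13) + F)*(2330 - 306) + B = (-101*(-13) + 1868)*(2330 - 306) - 14163/545 = (1313 + 1868)*2024 - 14163/545 = 3181*2024 - 14163/545 = 6438344 - 14163/545 = 3508883317/545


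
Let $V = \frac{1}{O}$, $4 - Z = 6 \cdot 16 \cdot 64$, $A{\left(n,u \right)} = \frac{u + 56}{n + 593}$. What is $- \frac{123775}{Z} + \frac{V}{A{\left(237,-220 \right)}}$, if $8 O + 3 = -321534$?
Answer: $\frac{326347624315}{16188744876} \approx 20.159$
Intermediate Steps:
$O = - \frac{321537}{8}$ ($O = - \frac{3}{8} + \frac{1}{8} \left(-321534\right) = - \frac{3}{8} - \frac{160767}{4} = - \frac{321537}{8} \approx -40192.0$)
$A{\left(n,u \right)} = \frac{56 + u}{593 + n}$
$Z = -6140$ ($Z = 4 - 6 \cdot 16 \cdot 64 = 4 - 96 \cdot 64 = 4 - 6144 = -6140$)
$V = - \frac{8}{321537}$ ($V = \frac{1}{- \frac{321537}{8}} = - \frac{8}{321537} \approx -2.488 \cdot 10^{-5}$)
$- \frac{123775}{Z} + \frac{V}{A{\left(237,-220 \right)}} = - \frac{123775}{-6140} - \frac{8}{321537 \frac{56 - 220}{593 + 237}} = \left(-123775\right) \left(- \frac{1}{6140}\right) - \frac{8}{321537 \cdot \frac{1}{830} \left(-164\right)} = \frac{24755}{1228} - \frac{8}{321537 \cdot \frac{1}{830} \left(-164\right)} = \frac{24755}{1228} - \frac{8}{321537 \left(- \frac{82}{415}\right)} = \frac{24755}{1228} - - \frac{1660}{13183017} = \frac{24755}{1228} + \frac{1660}{13183017} = \frac{326347624315}{16188744876}$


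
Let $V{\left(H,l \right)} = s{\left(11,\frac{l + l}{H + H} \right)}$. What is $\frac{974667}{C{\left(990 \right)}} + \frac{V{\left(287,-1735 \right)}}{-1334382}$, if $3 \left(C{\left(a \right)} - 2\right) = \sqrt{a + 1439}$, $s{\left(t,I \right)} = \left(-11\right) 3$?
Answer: $- \frac{7803468578441}{1064392042} + \frac{2924001 \sqrt{2429}}{2393} \approx 52890.0$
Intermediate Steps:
$s{\left(t,I \right)} = -33$
$C{\left(a \right)} = 2 + \frac{\sqrt{1439 + a}}{3}$ ($C{\left(a \right)} = 2 + \frac{\sqrt{a + 1439}}{3} = 2 + \frac{\sqrt{1439 + a}}{3}$)
$V{\left(H,l \right)} = -33$
$\frac{974667}{C{\left(990 \right)}} + \frac{V{\left(287,-1735 \right)}}{-1334382} = \frac{974667}{2 + \frac{\sqrt{1439 + 990}}{3}} - \frac{33}{-1334382} = \frac{974667}{2 + \frac{\sqrt{2429}}{3}} - - \frac{11}{444794} = \frac{974667}{2 + \frac{\sqrt{2429}}{3}} + \frac{11}{444794} = \frac{11}{444794} + \frac{974667}{2 + \frac{\sqrt{2429}}{3}}$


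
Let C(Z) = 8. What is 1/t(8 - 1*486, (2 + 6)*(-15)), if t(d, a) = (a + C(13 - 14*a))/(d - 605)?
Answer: 1083/112 ≈ 9.6696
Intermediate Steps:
t(d, a) = (8 + a)/(-605 + d) (t(d, a) = (a + 8)/(d - 605) = (8 + a)/(-605 + d))
1/t(8 - 1*486, (2 + 6)*(-15)) = 1/((8 + (2 + 6)*(-15))/(-605 + (8 - 1*486))) = 1/((8 + 8*(-15))/(-605 + (8 - 486))) = 1/((8 - 120)/(-605 - 478)) = 1/(-112/(-1083)) = 1/(-1/1083*(-112)) = 1/(112/1083) = 1083/112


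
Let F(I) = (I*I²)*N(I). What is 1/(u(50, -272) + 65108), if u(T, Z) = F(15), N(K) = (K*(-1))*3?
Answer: -1/86767 ≈ -1.1525e-5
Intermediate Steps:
N(K) = -3*K (N(K) = -K*3 = -3*K)
F(I) = -3*I⁴ (F(I) = (I*I²)*(-3*I) = I³*(-3*I) = -3*I⁴)
u(T, Z) = -151875 (u(T, Z) = -3*15⁴ = -3*50625 = -151875)
1/(u(50, -272) + 65108) = 1/(-151875 + 65108) = 1/(-86767) = -1/86767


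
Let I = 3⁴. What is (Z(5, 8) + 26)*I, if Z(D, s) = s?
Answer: 2754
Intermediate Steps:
I = 81
(Z(5, 8) + 26)*I = (8 + 26)*81 = 34*81 = 2754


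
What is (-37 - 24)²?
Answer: 3721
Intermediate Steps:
(-37 - 24)² = (-61)² = 3721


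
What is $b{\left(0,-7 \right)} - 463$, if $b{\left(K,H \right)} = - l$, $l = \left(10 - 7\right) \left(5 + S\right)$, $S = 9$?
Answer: $-505$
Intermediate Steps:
$l = 42$ ($l = \left(10 - 7\right) \left(5 + 9\right) = 3 \cdot 14 = 42$)
$b{\left(K,H \right)} = -42$ ($b{\left(K,H \right)} = \left(-1\right) 42 = -42$)
$b{\left(0,-7 \right)} - 463 = -42 - 463 = -505$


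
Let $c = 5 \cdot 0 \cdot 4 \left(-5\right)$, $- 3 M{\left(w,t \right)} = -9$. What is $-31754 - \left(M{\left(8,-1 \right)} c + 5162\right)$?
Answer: $-36916$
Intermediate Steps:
$M{\left(w,t \right)} = 3$ ($M{\left(w,t \right)} = \left(- \frac{1}{3}\right) \left(-9\right) = 3$)
$c = 0$ ($c = 0 \cdot 4 \left(-5\right) = 0 \left(-5\right) = 0$)
$-31754 - \left(M{\left(8,-1 \right)} c + 5162\right) = -31754 - \left(3 \cdot 0 + 5162\right) = -31754 - \left(0 + 5162\right) = -31754 - 5162 = -36916$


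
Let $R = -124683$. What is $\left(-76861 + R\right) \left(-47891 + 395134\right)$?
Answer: $-69984743192$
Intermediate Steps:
$\left(-76861 + R\right) \left(-47891 + 395134\right) = \left(-76861 - 124683\right) \left(-47891 + 395134\right) = \left(-201544\right) 347243 = -69984743192$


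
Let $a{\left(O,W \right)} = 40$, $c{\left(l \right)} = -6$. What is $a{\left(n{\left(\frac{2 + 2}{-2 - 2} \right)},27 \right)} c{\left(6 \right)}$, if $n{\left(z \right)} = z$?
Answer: $-240$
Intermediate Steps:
$a{\left(n{\left(\frac{2 + 2}{-2 - 2} \right)},27 \right)} c{\left(6 \right)} = 40 \left(-6\right) = -240$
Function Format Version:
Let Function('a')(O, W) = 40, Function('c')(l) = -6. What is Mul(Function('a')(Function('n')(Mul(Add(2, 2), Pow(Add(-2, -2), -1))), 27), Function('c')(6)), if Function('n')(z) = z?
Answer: -240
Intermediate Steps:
Mul(Function('a')(Function('n')(Mul(Add(2, 2), Pow(Add(-2, -2), -1))), 27), Function('c')(6)) = Mul(40, -6) = -240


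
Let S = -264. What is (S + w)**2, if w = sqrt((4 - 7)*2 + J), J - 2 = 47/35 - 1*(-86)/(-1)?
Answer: (9240 - I*sqrt(108605))**2/1225 ≈ 69607.0 - 4971.5*I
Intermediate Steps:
J = -2893/35 (J = 2 + (47/35 - 1*(-86)/(-1)) = 2 + (47*(1/35) + 86*(-1)) = 2 + (47/35 - 86) = 2 - 2963/35 = -2893/35 ≈ -82.657)
w = I*sqrt(108605)/35 (w = sqrt((4 - 7)*2 - 2893/35) = sqrt(-3*2 - 2893/35) = sqrt(-6 - 2893/35) = sqrt(-3103/35) = I*sqrt(108605)/35 ≈ 9.4158*I)
(S + w)**2 = (-264 + I*sqrt(108605)/35)**2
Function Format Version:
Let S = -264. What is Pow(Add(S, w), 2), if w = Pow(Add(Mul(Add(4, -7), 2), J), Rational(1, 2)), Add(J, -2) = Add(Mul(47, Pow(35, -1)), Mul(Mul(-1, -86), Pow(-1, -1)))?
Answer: Mul(Rational(1, 1225), Pow(Add(9240, Mul(-1, I, Pow(108605, Rational(1, 2)))), 2)) ≈ Add(69607., Mul(-4971.5, I))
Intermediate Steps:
J = Rational(-2893, 35) (J = Add(2, Add(Mul(47, Pow(35, -1)), Mul(Mul(-1, -86), Pow(-1, -1)))) = Add(2, Add(Mul(47, Rational(1, 35)), Mul(86, -1))) = Add(2, Add(Rational(47, 35), -86)) = Add(2, Rational(-2963, 35)) = Rational(-2893, 35) ≈ -82.657)
w = Mul(Rational(1, 35), I, Pow(108605, Rational(1, 2))) (w = Pow(Add(Mul(Add(4, -7), 2), Rational(-2893, 35)), Rational(1, 2)) = Pow(Add(Mul(-3, 2), Rational(-2893, 35)), Rational(1, 2)) = Pow(Add(-6, Rational(-2893, 35)), Rational(1, 2)) = Pow(Rational(-3103, 35), Rational(1, 2)) = Mul(Rational(1, 35), I, Pow(108605, Rational(1, 2))) ≈ Mul(9.4158, I))
Pow(Add(S, w), 2) = Pow(Add(-264, Mul(Rational(1, 35), I, Pow(108605, Rational(1, 2)))), 2)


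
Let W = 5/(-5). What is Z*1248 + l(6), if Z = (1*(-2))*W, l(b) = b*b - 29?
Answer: 2503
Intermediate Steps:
W = -1 (W = 5*(-1/5) = -1)
l(b) = -29 + b**2 (l(b) = b**2 - 29 = -29 + b**2)
Z = 2 (Z = (1*(-2))*(-1) = -2*(-1) = 2)
Z*1248 + l(6) = 2*1248 + (-29 + 6**2) = 2496 + (-29 + 36) = 2496 + 7 = 2503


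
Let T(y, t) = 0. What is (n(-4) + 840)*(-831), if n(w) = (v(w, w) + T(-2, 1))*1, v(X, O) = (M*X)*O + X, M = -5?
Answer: -628236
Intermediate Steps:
v(X, O) = X - 5*O*X (v(X, O) = (-5*X)*O + X = -5*O*X + X = X - 5*O*X)
n(w) = w*(1 - 5*w) (n(w) = (w*(1 - 5*w) + 0)*1 = (w*(1 - 5*w))*1 = w*(1 - 5*w))
(n(-4) + 840)*(-831) = (-4*(1 - 5*(-4)) + 840)*(-831) = (-4*(1 + 20) + 840)*(-831) = (-4*21 + 840)*(-831) = (-84 + 840)*(-831) = 756*(-831) = -628236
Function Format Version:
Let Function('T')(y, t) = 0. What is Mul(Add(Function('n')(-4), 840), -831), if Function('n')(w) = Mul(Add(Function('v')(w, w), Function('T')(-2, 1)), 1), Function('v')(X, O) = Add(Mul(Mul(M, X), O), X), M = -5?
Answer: -628236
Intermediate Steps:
Function('v')(X, O) = Add(X, Mul(-5, O, X)) (Function('v')(X, O) = Add(Mul(Mul(-5, X), O), X) = Add(Mul(-5, O, X), X) = Add(X, Mul(-5, O, X)))
Function('n')(w) = Mul(w, Add(1, Mul(-5, w))) (Function('n')(w) = Mul(Add(Mul(w, Add(1, Mul(-5, w))), 0), 1) = Mul(Mul(w, Add(1, Mul(-5, w))), 1) = Mul(w, Add(1, Mul(-5, w))))
Mul(Add(Function('n')(-4), 840), -831) = Mul(Add(Mul(-4, Add(1, Mul(-5, -4))), 840), -831) = Mul(Add(Mul(-4, Add(1, 20)), 840), -831) = Mul(Add(Mul(-4, 21), 840), -831) = Mul(Add(-84, 840), -831) = Mul(756, -831) = -628236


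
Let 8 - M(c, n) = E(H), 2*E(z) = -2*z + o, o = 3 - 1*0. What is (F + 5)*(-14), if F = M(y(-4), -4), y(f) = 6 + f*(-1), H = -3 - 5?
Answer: -49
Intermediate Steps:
o = 3 (o = 3 + 0 = 3)
H = -8
y(f) = 6 - f
E(z) = 3/2 - z (E(z) = (-2*z + 3)/2 = (3 - 2*z)/2 = 3/2 - z)
M(c, n) = -3/2 (M(c, n) = 8 - (3/2 - 1*(-8)) = 8 - (3/2 + 8) = 8 - 1*19/2 = 8 - 19/2 = -3/2)
F = -3/2 ≈ -1.5000
(F + 5)*(-14) = (-3/2 + 5)*(-14) = (7/2)*(-14) = -49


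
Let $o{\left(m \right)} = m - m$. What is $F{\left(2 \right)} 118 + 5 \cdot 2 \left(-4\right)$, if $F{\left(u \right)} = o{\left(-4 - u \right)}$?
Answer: $-40$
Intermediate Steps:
$o{\left(m \right)} = 0$
$F{\left(u \right)} = 0$
$F{\left(2 \right)} 118 + 5 \cdot 2 \left(-4\right) = 0 \cdot 118 + 5 \cdot 2 \left(-4\right) = 0 + 10 \left(-4\right) = 0 - 40 = -40$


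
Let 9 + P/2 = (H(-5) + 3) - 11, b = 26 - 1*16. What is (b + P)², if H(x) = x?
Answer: 1156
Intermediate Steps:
b = 10 (b = 26 - 16 = 10)
P = -44 (P = -18 + 2*((-5 + 3) - 11) = -18 + 2*(-2 - 11) = -18 + 2*(-13) = -18 - 26 = -44)
(b + P)² = (10 - 44)² = (-34)² = 1156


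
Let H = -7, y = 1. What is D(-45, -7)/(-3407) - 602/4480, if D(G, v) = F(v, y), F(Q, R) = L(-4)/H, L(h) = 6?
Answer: -1023587/7631680 ≈ -0.13412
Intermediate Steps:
F(Q, R) = -6/7 (F(Q, R) = 6/(-7) = 6*(-⅐) = -6/7)
D(G, v) = -6/7
D(-45, -7)/(-3407) - 602/4480 = -6/7/(-3407) - 602/4480 = -6/7*(-1/3407) - 602*1/4480 = 6/23849 - 43/320 = -1023587/7631680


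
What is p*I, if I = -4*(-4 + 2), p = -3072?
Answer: -24576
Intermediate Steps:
I = 8 (I = -4*(-2) = 8)
p*I = -3072*8 = -24576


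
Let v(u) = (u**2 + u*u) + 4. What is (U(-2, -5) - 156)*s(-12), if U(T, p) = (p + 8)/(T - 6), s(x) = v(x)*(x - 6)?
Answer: 821907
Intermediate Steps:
v(u) = 4 + 2*u**2 (v(u) = (u**2 + u**2) + 4 = 2*u**2 + 4 = 4 + 2*u**2)
s(x) = (-6 + x)*(4 + 2*x**2) (s(x) = (4 + 2*x**2)*(x - 6) = (4 + 2*x**2)*(-6 + x) = (-6 + x)*(4 + 2*x**2))
U(T, p) = (8 + p)/(-6 + T)
(U(-2, -5) - 156)*s(-12) = ((8 - 5)/(-6 - 2) - 156)*(2*(-6 - 12)*(2 + (-12)**2)) = (3/(-8) - 156)*(2*(-18)*(2 + 144)) = (-1/8*3 - 156)*(2*(-18)*146) = (-3/8 - 156)*(-5256) = -1251/8*(-5256) = 821907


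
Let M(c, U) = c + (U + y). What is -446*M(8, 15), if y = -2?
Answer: -9366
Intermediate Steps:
M(c, U) = -2 + U + c (M(c, U) = c + (U - 2) = c + (-2 + U) = -2 + U + c)
-446*M(8, 15) = -446*(-2 + 15 + 8) = -446*21 = -9366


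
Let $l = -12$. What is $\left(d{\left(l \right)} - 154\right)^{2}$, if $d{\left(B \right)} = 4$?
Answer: $22500$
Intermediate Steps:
$\left(d{\left(l \right)} - 154\right)^{2} = \left(4 - 154\right)^{2} = \left(-150\right)^{2} = 22500$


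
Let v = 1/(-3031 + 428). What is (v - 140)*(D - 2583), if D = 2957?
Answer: -136293454/2603 ≈ -52360.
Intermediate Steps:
v = -1/2603 (v = 1/(-2603) = -1/2603 ≈ -0.00038417)
(v - 140)*(D - 2583) = (-1/2603 - 140)*(2957 - 2583) = -364421/2603*374 = -136293454/2603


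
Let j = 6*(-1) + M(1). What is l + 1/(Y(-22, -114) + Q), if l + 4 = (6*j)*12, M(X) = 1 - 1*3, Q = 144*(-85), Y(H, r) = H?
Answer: -7111961/12262 ≈ -580.00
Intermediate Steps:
Q = -12240
M(X) = -2 (M(X) = 1 - 3 = -2)
j = -8 (j = 6*(-1) - 2 = -6 - 2 = -8)
l = -580 (l = -4 + (6*(-8))*12 = -4 - 48*12 = -4 - 576 = -580)
l + 1/(Y(-22, -114) + Q) = -580 + 1/(-22 - 12240) = -580 + 1/(-12262) = -580 - 1/12262 = -7111961/12262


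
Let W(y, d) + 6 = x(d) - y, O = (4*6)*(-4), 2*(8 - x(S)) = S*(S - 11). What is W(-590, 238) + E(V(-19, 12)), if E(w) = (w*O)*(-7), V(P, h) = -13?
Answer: -35157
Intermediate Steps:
x(S) = 8 - S*(-11 + S)/2 (x(S) = 8 - S*(S - 11)/2 = 8 - S*(-11 + S)/2)
O = -96 (O = 24*(-4) = -96)
W(y, d) = 2 - y - d²/2 + 11*d/2 (W(y, d) = -6 + ((8 - d²/2 + 11*d/2) - y) = -6 + (8 - y - d²/2 + 11*d/2) = 2 - y - d²/2 + 11*d/2)
E(w) = 672*w (E(w) = (w*(-96))*(-7) = -96*w*(-7) = 672*w)
W(-590, 238) + E(V(-19, 12)) = (2 - 1*(-590) - ½*238² + (11/2)*238) + 672*(-13) = (2 + 590 - ½*56644 + 1309) - 8736 = (2 + 590 - 28322 + 1309) - 8736 = -26421 - 8736 = -35157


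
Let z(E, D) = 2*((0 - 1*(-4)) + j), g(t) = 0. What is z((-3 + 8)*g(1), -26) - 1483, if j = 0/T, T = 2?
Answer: -1475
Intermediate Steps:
j = 0 (j = 0/2 = 0*(½) = 0)
z(E, D) = 8 (z(E, D) = 2*((0 - 1*(-4)) + 0) = 2*((0 + 4) + 0) = 2*(4 + 0) = 2*4 = 8)
z((-3 + 8)*g(1), -26) - 1483 = 8 - 1483 = -1475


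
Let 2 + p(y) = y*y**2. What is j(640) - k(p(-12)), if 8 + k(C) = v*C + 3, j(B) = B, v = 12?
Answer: 21405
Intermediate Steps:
p(y) = -2 + y**3 (p(y) = -2 + y*y**2 = -2 + y**3)
k(C) = -5 + 12*C (k(C) = -8 + (12*C + 3) = -8 + (3 + 12*C) = -5 + 12*C)
j(640) - k(p(-12)) = 640 - (-5 + 12*(-2 + (-12)**3)) = 640 - (-5 + 12*(-2 - 1728)) = 640 - (-5 + 12*(-1730)) = 640 - (-5 - 20760) = 640 - 1*(-20765) = 640 + 20765 = 21405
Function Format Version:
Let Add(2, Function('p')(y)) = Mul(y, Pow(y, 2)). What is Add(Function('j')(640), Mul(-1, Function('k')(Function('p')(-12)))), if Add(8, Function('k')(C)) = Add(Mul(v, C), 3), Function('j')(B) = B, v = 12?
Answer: 21405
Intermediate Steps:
Function('p')(y) = Add(-2, Pow(y, 3)) (Function('p')(y) = Add(-2, Mul(y, Pow(y, 2))) = Add(-2, Pow(y, 3)))
Function('k')(C) = Add(-5, Mul(12, C)) (Function('k')(C) = Add(-8, Add(Mul(12, C), 3)) = Add(-8, Add(3, Mul(12, C))) = Add(-5, Mul(12, C)))
Add(Function('j')(640), Mul(-1, Function('k')(Function('p')(-12)))) = Add(640, Mul(-1, Add(-5, Mul(12, Add(-2, Pow(-12, 3)))))) = Add(640, Mul(-1, Add(-5, Mul(12, Add(-2, -1728))))) = Add(640, Mul(-1, Add(-5, Mul(12, -1730)))) = Add(640, Mul(-1, Add(-5, -20760))) = Add(640, Mul(-1, -20765)) = Add(640, 20765) = 21405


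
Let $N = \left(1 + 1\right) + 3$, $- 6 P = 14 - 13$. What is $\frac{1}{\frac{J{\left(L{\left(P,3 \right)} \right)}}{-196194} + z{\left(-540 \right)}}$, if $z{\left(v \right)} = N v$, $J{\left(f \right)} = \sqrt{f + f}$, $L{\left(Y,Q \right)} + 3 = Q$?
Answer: $- \frac{1}{2700} \approx -0.00037037$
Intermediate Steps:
$P = - \frac{1}{6}$ ($P = - \frac{14 - 13}{6} = \left(- \frac{1}{6}\right) 1 = - \frac{1}{6} \approx -0.16667$)
$N = 5$ ($N = 2 + 3 = 5$)
$L{\left(Y,Q \right)} = -3 + Q$
$J{\left(f \right)} = \sqrt{2} \sqrt{f}$ ($J{\left(f \right)} = \sqrt{2 f} = \sqrt{2} \sqrt{f}$)
$z{\left(v \right)} = 5 v$
$\frac{1}{\frac{J{\left(L{\left(P,3 \right)} \right)}}{-196194} + z{\left(-540 \right)}} = \frac{1}{\frac{\sqrt{2} \sqrt{-3 + 3}}{-196194} + 5 \left(-540\right)} = \frac{1}{\sqrt{2} \sqrt{0} \left(- \frac{1}{196194}\right) - 2700} = \frac{1}{\sqrt{2} \cdot 0 \left(- \frac{1}{196194}\right) - 2700} = \frac{1}{0 \left(- \frac{1}{196194}\right) - 2700} = \frac{1}{0 - 2700} = \frac{1}{-2700} = - \frac{1}{2700}$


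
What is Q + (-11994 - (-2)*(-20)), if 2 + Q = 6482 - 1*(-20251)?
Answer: 14697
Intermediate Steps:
Q = 26731 (Q = -2 + (6482 - 1*(-20251)) = -2 + (6482 + 20251) = -2 + 26733 = 26731)
Q + (-11994 - (-2)*(-20)) = 26731 + (-11994 - (-2)*(-20)) = 26731 + (-11994 - 1*40) = 26731 + (-11994 - 40) = 26731 - 12034 = 14697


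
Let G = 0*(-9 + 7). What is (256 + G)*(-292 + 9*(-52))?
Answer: -194560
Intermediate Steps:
G = 0 (G = 0*(-2) = 0)
(256 + G)*(-292 + 9*(-52)) = (256 + 0)*(-292 + 9*(-52)) = 256*(-292 - 468) = 256*(-760) = -194560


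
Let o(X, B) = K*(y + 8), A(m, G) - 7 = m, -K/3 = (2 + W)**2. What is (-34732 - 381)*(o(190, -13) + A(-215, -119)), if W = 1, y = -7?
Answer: 8251555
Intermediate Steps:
K = -27 (K = -3*(2 + 1)**2 = -3*3**2 = -3*9 = -27)
A(m, G) = 7 + m
o(X, B) = -27 (o(X, B) = -27*(-7 + 8) = -27*1 = -27)
(-34732 - 381)*(o(190, -13) + A(-215, -119)) = (-34732 - 381)*(-27 + (7 - 215)) = -35113*(-27 - 208) = -35113*(-235) = 8251555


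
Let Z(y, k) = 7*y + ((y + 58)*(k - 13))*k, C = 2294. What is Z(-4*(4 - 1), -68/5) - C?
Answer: 356574/25 ≈ 14263.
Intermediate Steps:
Z(y, k) = 7*y + k*(-13 + k)*(58 + y) (Z(y, k) = 7*y + ((58 + y)*(-13 + k))*k = 7*y + ((-13 + k)*(58 + y))*k = 7*y + k*(-13 + k)*(58 + y))
Z(-4*(4 - 1), -68/5) - C = (-(-51272)/5 + 7*(-4*(4 - 1)) + 58*(-68/5)**2 + (-4*(4 - 1))*(-68/5)**2 - 13*(-68/5)*(-4*(4 - 1))) - 1*2294 = (-(-51272)/5 + 7*(-4*3) + 58*(-68*1/5)**2 + (-4*3)*(-68*1/5)**2 - 13*(-68*1/5)*(-4*3)) - 2294 = (-754*(-68/5) + 7*(-12) + 58*(-68/5)**2 - 12*(-68/5)**2 - 13*(-68/5)*(-12)) - 2294 = (51272/5 - 84 + 58*(4624/25) - 12*4624/25 - 10608/5) - 2294 = (51272/5 - 84 + 268192/25 - 55488/25 - 10608/5) - 2294 = 413924/25 - 2294 = 356574/25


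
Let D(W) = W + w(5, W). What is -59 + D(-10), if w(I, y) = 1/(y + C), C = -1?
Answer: -760/11 ≈ -69.091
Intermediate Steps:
w(I, y) = 1/(-1 + y) (w(I, y) = 1/(y - 1) = 1/(-1 + y))
D(W) = W + 1/(-1 + W)
-59 + D(-10) = -59 + (1 - 10*(-1 - 10))/(-1 - 10) = -59 + (1 - 10*(-11))/(-11) = -59 - (1 + 110)/11 = -59 - 1/11*111 = -59 - 111/11 = -760/11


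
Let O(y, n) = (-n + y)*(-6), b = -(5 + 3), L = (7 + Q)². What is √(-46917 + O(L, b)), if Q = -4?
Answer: I*√47019 ≈ 216.84*I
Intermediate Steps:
L = 9 (L = (7 - 4)² = 3² = 9)
b = -8 (b = -1*8 = -8)
O(y, n) = -6*y + 6*n (O(y, n) = (y - n)*(-6) = -6*y + 6*n)
√(-46917 + O(L, b)) = √(-46917 + (-6*9 + 6*(-8))) = √(-46917 + (-54 - 48)) = √(-46917 - 102) = √(-47019) = I*√47019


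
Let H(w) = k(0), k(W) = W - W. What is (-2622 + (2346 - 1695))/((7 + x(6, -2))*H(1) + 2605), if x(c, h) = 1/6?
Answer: -1971/2605 ≈ -0.75662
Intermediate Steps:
x(c, h) = 1/6
k(W) = 0
H(w) = 0
(-2622 + (2346 - 1695))/((7 + x(6, -2))*H(1) + 2605) = (-2622 + (2346 - 1695))/((7 + 1/6)*0 + 2605) = (-2622 + 651)/((43/6)*0 + 2605) = -1971/(0 + 2605) = -1971/2605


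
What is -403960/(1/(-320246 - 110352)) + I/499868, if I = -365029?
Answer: 86949223383048411/499868 ≈ 1.7394e+11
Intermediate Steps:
-403960/(1/(-320246 - 110352)) + I/499868 = -403960/(1/(-320246 - 110352)) - 365029/499868 = -403960/(1/(-430598)) - 365029*1/499868 = -403960/(-1/430598) - 365029/499868 = -403960*(-430598) - 365029/499868 = 173944368080 - 365029/499868 = 86949223383048411/499868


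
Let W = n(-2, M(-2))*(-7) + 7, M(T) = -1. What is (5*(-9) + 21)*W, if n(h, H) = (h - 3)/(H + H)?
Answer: 252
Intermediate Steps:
n(h, H) = (-3 + h)/(2*H) (n(h, H) = (-3 + h)/((2*H)) = (-3 + h)*(1/(2*H)) = (-3 + h)/(2*H))
W = -21/2 (W = ((1/2)*(-3 - 2)/(-1))*(-7) + 7 = ((1/2)*(-1)*(-5))*(-7) + 7 = (5/2)*(-7) + 7 = -35/2 + 7 = -21/2 ≈ -10.500)
(5*(-9) + 21)*W = (5*(-9) + 21)*(-21/2) = (-45 + 21)*(-21/2) = -24*(-21/2) = 252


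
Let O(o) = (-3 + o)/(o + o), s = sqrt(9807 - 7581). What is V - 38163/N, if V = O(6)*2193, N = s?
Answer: 2193/4 - 12721*sqrt(2226)/742 ≈ -260.62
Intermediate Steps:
s = sqrt(2226) ≈ 47.180
N = sqrt(2226) ≈ 47.180
O(o) = (-3 + o)/(2*o) (O(o) = (-3 + o)/((2*o)) = (-3 + o)*(1/(2*o)) = (-3 + o)/(2*o))
V = 2193/4 (V = ((1/2)*(-3 + 6)/6)*2193 = ((1/2)*(1/6)*3)*2193 = (1/4)*2193 = 2193/4 ≈ 548.25)
V - 38163/N = 2193/4 - 38163/(sqrt(2226)) = 2193/4 - 38163*sqrt(2226)/2226 = 2193/4 - 12721*sqrt(2226)/742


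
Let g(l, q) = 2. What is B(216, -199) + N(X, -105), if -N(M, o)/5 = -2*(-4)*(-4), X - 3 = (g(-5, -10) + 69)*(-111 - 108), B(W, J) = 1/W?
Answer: 34561/216 ≈ 160.00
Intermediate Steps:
X = -15546 (X = 3 + (2 + 69)*(-111 - 108) = 3 + 71*(-219) = 3 - 15549 = -15546)
N(M, o) = 160 (N(M, o) = -5*(-2*(-4))*(-4) = -40*(-4) = -5*(-32) = 160)
B(216, -199) + N(X, -105) = 1/216 + 160 = 34561/216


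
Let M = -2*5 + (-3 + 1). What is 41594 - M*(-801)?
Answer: 31982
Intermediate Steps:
M = -12 (M = -10 - 2 = -12)
41594 - M*(-801) = 41594 - (-12)*(-801) = 41594 - 1*9612 = 41594 - 9612 = 31982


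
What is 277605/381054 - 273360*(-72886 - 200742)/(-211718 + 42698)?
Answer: -158346623349929/357809706 ≈ -4.4254e+5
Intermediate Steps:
277605/381054 - 273360*(-72886 - 200742)/(-211718 + 42698) = 277605*(1/381054) - 273360/((-169020/(-273628))) = 92535/127018 - 273360/((-169020*(-1/273628))) = 92535/127018 - 273360/42255/68407 = 92535/127018 - 273360*68407/42255 = 92535/127018 - 1246649168/2817 = -158346623349929/357809706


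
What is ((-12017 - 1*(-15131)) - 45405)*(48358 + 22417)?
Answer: -2993145525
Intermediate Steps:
((-12017 - 1*(-15131)) - 45405)*(48358 + 22417) = ((-12017 + 15131) - 45405)*70775 = (3114 - 45405)*70775 = -42291*70775 = -2993145525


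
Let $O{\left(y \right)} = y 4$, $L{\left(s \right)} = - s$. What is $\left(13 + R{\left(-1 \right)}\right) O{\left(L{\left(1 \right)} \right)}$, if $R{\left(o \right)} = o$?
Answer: $-48$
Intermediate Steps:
$O{\left(y \right)} = 4 y$
$\left(13 + R{\left(-1 \right)}\right) O{\left(L{\left(1 \right)} \right)} = \left(13 - 1\right) 4 \left(\left(-1\right) 1\right) = 12 \cdot 4 \left(-1\right) = 12 \left(-4\right) = -48$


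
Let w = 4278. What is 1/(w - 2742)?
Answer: 1/1536 ≈ 0.00065104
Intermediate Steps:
1/(w - 2742) = 1/(4278 - 2742) = 1/1536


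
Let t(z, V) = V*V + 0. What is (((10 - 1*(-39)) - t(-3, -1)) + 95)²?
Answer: 20449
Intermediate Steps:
t(z, V) = V² (t(z, V) = V² + 0 = V²)
(((10 - 1*(-39)) - t(-3, -1)) + 95)² = (((10 - 1*(-39)) - 1*(-1)²) + 95)² = (((10 + 39) - 1*1) + 95)² = ((49 - 1) + 95)² = (48 + 95)² = 143² = 20449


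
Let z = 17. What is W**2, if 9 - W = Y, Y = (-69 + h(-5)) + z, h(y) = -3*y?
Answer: 2116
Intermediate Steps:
Y = -37 (Y = (-69 - 3*(-5)) + 17 = (-69 + 15) + 17 = -54 + 17 = -37)
W = 46 (W = 9 - 1*(-37) = 9 + 37 = 46)
W**2 = 46**2 = 2116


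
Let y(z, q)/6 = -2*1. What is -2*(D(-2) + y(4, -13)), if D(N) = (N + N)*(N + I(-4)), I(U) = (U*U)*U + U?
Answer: -536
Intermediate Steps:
I(U) = U + U³ (I(U) = U²*U + U = U³ + U = U + U³)
y(z, q) = -12 (y(z, q) = 6*(-2*1) = 6*(-2) = -12)
D(N) = 2*N*(-68 + N) (D(N) = (N + N)*(N + (-4 + (-4)³)) = (2*N)*(N + (-4 - 64)) = (2*N)*(N - 68) = (2*N)*(-68 + N) = 2*N*(-68 + N))
-2*(D(-2) + y(4, -13)) = -2*(2*(-2)*(-68 - 2) - 12) = -2*(2*(-2)*(-70) - 12) = -2*(280 - 12) = -2*268 = -536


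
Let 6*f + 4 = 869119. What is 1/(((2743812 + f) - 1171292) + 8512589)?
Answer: 2/20459923 ≈ 9.7752e-8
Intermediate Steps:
f = 289705/2 (f = -⅔ + (⅙)*869119 = -⅔ + 869119/6 = 289705/2 ≈ 1.4485e+5)
1/(((2743812 + f) - 1171292) + 8512589) = 1/(((2743812 + 289705/2) - 1171292) + 8512589) = 1/((5777329/2 - 1171292) + 8512589) = 1/(3434745/2 + 8512589) = 1/(20459923/2) = 2/20459923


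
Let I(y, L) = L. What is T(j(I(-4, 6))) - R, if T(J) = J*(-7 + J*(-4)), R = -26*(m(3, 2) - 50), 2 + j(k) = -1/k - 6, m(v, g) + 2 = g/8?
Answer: -13996/9 ≈ -1555.1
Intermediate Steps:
m(v, g) = -2 + g/8
j(k) = -8 - 1/k (j(k) = -2 + (-1/k - 6) = -2 + (-6 - 1/k) = -8 - 1/k)
R = 2691/2 (R = -26*((-2 + (⅛)*2) - 50) = -26*((-2 + ¼) - 50) = -26*(-7/4 - 50) = -26*(-207/4) = 2691/2 ≈ 1345.5)
T(J) = J*(-7 - 4*J)
T(j(I(-4, 6))) - R = -(-8 - 1/6)*(7 + 4*(-8 - 1/6)) - 1*2691/2 = -(-8 - 1*⅙)*(7 + 4*(-8 - 1*⅙)) - 2691/2 = -(-8 - ⅙)*(7 + 4*(-8 - ⅙)) - 2691/2 = -1*(-49/6)*(7 + 4*(-49/6)) - 2691/2 = -1*(-49/6)*(7 - 98/3) - 2691/2 = -1*(-49/6)*(-77/3) - 2691/2 = -3773/18 - 2691/2 = -13996/9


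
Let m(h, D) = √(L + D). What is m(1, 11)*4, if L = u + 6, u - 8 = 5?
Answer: 4*√30 ≈ 21.909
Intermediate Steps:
u = 13 (u = 8 + 5 = 13)
L = 19 (L = 13 + 6 = 19)
m(h, D) = √(19 + D)
m(1, 11)*4 = √(19 + 11)*4 = √30*4 = 4*√30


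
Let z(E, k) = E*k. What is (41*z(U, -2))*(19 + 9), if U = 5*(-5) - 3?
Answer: 64288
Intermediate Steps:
U = -28 (U = -25 - 3 = -28)
(41*z(U, -2))*(19 + 9) = (41*(-28*(-2)))*(19 + 9) = (41*56)*28 = 2296*28 = 64288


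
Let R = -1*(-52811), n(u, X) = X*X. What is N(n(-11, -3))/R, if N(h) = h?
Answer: 9/52811 ≈ 0.00017042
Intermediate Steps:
n(u, X) = X²
R = 52811
N(n(-11, -3))/R = (-3)²/52811 = 9*(1/52811) = 9/52811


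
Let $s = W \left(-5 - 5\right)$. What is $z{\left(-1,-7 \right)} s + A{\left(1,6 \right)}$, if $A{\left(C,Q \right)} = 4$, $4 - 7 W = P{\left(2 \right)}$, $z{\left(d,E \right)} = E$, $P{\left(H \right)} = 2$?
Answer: $24$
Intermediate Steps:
$W = \frac{2}{7}$ ($W = \frac{4}{7} - \frac{2}{7} = \frac{2}{7} \approx 0.28571$)
$s = - \frac{20}{7}$ ($s = \frac{2 \left(-5 - 5\right)}{7} = \frac{2}{7} \left(-10\right) = - \frac{20}{7} \approx -2.8571$)
$z{\left(-1,-7 \right)} s + A{\left(1,6 \right)} = \left(-7\right) \left(- \frac{20}{7}\right) + 4 = 20 + 4 = 24$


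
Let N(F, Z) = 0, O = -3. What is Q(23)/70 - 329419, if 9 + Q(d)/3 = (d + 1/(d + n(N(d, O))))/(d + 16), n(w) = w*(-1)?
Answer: -6894747213/20930 ≈ -3.2942e+5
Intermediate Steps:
n(w) = -w
Q(d) = -27 + 3*(d + 1/d)/(16 + d) (Q(d) = -27 + 3*((d + 1/(d - 1*0))/(d + 16)) = -27 + 3*((d + 1/(d + 0))/(16 + d)) = -27 + 3*((d + 1/d)/(16 + d)) = -27 + 3*(d + 1/d)/(16 + d))
Q(23)/70 - 329419 = (3*(1 - 144*23 - 8*23²)/(23*(16 + 23)))/70 - 329419 = (3*(1/23)*(1 - 3312 - 8*529)/39)/70 - 329419 = (3*(1/23)*(1/39)*(1 - 3312 - 4232))/70 - 329419 = (3*(1/23)*(1/39)*(-7543))/70 - 329419 = (1/70)*(-7543/299) - 329419 = -7543/20930 - 329419 = -6894747213/20930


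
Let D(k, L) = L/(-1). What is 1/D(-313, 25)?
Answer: -1/25 ≈ -0.040000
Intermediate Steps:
D(k, L) = -L (D(k, L) = L*(-1) = -L)
1/D(-313, 25) = 1/(-1*25) = 1/(-25) = -1/25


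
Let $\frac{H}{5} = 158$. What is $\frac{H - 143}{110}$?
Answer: $\frac{647}{110} \approx 5.8818$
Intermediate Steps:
$H = 790$ ($H = 5 \cdot 158 = 790$)
$\frac{H - 143}{110} = \frac{790 - 143}{110} = \frac{1}{110} \cdot 647 = \frac{647}{110}$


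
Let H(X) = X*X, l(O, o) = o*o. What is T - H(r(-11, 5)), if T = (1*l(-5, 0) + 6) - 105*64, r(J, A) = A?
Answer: -6739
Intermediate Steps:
l(O, o) = o²
H(X) = X²
T = -6714 (T = (1*0² + 6) - 105*64 = (1*0 + 6) - 6720 = (0 + 6) - 6720 = 6 - 6720 = -6714)
T - H(r(-11, 5)) = -6714 - 1*5² = -6714 - 1*25 = -6714 - 25 = -6739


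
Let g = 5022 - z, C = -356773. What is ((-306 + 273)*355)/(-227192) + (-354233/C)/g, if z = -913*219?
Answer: 856768028912191/16613961405166104 ≈ 0.051569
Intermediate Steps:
z = -199947
g = 204969 (g = 5022 - 1*(-199947) = 5022 + 199947 = 204969)
((-306 + 273)*355)/(-227192) + (-354233/C)/g = ((-306 + 273)*355)/(-227192) - 354233/(-356773)/204969 = -33*355*(-1/227192) - 354233*(-1/356773)*(1/204969) = -11715*(-1/227192) + (354233/356773)*(1/204969) = 11715/227192 + 354233/73127405037 = 856768028912191/16613961405166104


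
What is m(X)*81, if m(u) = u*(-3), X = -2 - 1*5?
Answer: 1701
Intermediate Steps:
X = -7 (X = -2 - 5 = -7)
m(u) = -3*u
m(X)*81 = -3*(-7)*81 = 21*81 = 1701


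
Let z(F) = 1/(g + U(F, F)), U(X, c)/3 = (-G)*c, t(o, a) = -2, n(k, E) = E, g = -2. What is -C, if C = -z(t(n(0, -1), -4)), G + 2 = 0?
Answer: -1/14 ≈ -0.071429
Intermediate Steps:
G = -2 (G = -2 + 0 = -2)
U(X, c) = 6*c (U(X, c) = 3*((-1*(-2))*c) = 3*(2*c) = 6*c)
z(F) = 1/(-2 + 6*F)
C = 1/14 (C = -1/(2*(-1 + 3*(-2))) = -1/(2*(-1 - 6)) = -1/(2*(-7)) = -(-1)/(2*7) = -1*(-1/14) = 1/14 ≈ 0.071429)
-C = -1*1/14 = -1/14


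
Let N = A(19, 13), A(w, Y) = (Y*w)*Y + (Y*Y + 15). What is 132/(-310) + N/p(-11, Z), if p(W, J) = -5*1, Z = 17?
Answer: -105311/155 ≈ -679.43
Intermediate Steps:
A(w, Y) = 15 + Y² + w*Y² (A(w, Y) = w*Y² + (Y² + 15) = w*Y² + (15 + Y²) = 15 + Y² + w*Y²)
N = 3395 (N = 15 + 13² + 19*13² = 15 + 169 + 19*169 = 15 + 169 + 3211 = 3395)
p(W, J) = -5
132/(-310) + N/p(-11, Z) = 132/(-310) + 3395/(-5) = 132*(-1/310) + 3395*(-⅕) = -66/155 - 679 = -105311/155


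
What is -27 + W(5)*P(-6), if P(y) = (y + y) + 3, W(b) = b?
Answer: -72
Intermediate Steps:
P(y) = 3 + 2*y (P(y) = 2*y + 3 = 3 + 2*y)
-27 + W(5)*P(-6) = -27 + 5*(3 + 2*(-6)) = -27 + 5*(3 - 12) = -27 + 5*(-9) = -27 - 45 = -72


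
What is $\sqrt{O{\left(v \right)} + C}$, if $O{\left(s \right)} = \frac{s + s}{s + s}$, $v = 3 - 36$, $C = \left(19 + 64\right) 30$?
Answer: $\sqrt{2491} \approx 49.91$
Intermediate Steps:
$C = 2490$ ($C = 83 \cdot 30 = 2490$)
$v = -33$ ($v = 3 - 36 = -33$)
$O{\left(s \right)} = 1$ ($O{\left(s \right)} = \frac{2 s}{2 s} = 2 s \frac{1}{2 s} = 1$)
$\sqrt{O{\left(v \right)} + C} = \sqrt{1 + 2490} = \sqrt{2491}$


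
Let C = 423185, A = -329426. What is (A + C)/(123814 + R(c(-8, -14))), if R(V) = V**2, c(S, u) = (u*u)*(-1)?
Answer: 93759/162230 ≈ 0.57794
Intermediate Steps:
c(S, u) = -u**2 (c(S, u) = u**2*(-1) = -u**2)
(A + C)/(123814 + R(c(-8, -14))) = (-329426 + 423185)/(123814 + (-1*(-14)**2)**2) = 93759/(123814 + (-1*196)**2) = 93759/(123814 + (-196)**2) = 93759/(123814 + 38416) = 93759/162230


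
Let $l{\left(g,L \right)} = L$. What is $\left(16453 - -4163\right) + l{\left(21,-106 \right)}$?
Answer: $20510$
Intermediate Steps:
$\left(16453 - -4163\right) + l{\left(21,-106 \right)} = \left(16453 - -4163\right) - 106 = \left(16453 + 4163\right) - 106 = 20616 - 106 = 20510$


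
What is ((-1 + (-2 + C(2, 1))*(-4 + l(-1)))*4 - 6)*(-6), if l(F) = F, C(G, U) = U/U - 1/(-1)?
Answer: 60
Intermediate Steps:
C(G, U) = 2 (C(G, U) = 1 - 1*(-1) = 1 + 1 = 2)
((-1 + (-2 + C(2, 1))*(-4 + l(-1)))*4 - 6)*(-6) = ((-1 + (-2 + 2)*(-4 - 1))*4 - 6)*(-6) = ((-1 + 0*(-5))*4 - 6)*(-6) = ((-1 + 0)*4 - 6)*(-6) = (-1*4 - 6)*(-6) = (-4 - 6)*(-6) = -10*(-6) = 60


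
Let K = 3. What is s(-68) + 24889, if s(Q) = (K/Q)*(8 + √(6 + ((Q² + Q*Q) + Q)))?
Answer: 423107/17 - 3*√9186/68 ≈ 24884.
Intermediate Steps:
s(Q) = 3*(8 + √(6 + Q + 2*Q²))/Q (s(Q) = (3/Q)*(8 + √(6 + ((Q² + Q*Q) + Q))) = (3/Q)*(8 + √(6 + ((Q² + Q²) + Q))) = (3/Q)*(8 + √(6 + (2*Q² + Q))) = (3/Q)*(8 + √(6 + (Q + 2*Q²))) = (3/Q)*(8 + √(6 + Q + 2*Q²)) = 3*(8 + √(6 + Q + 2*Q²))/Q)
s(-68) + 24889 = 3*(8 + √(6 - 68 + 2*(-68)²))/(-68) + 24889 = 3*(-1/68)*(8 + √(6 - 68 + 2*4624)) + 24889 = 3*(-1/68)*(8 + √(6 - 68 + 9248)) + 24889 = 3*(-1/68)*(8 + √9186) + 24889 = (-6/17 - 3*√9186/68) + 24889 = 423107/17 - 3*√9186/68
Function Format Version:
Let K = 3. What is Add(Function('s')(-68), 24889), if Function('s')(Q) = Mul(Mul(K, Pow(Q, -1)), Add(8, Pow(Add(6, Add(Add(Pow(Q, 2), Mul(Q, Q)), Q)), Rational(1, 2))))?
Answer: Add(Rational(423107, 17), Mul(Rational(-3, 68), Pow(9186, Rational(1, 2)))) ≈ 24884.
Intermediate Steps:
Function('s')(Q) = Mul(3, Pow(Q, -1), Add(8, Pow(Add(6, Q, Mul(2, Pow(Q, 2))), Rational(1, 2)))) (Function('s')(Q) = Mul(Mul(3, Pow(Q, -1)), Add(8, Pow(Add(6, Add(Add(Pow(Q, 2), Mul(Q, Q)), Q)), Rational(1, 2)))) = Mul(Mul(3, Pow(Q, -1)), Add(8, Pow(Add(6, Add(Add(Pow(Q, 2), Pow(Q, 2)), Q)), Rational(1, 2)))) = Mul(Mul(3, Pow(Q, -1)), Add(8, Pow(Add(6, Add(Mul(2, Pow(Q, 2)), Q)), Rational(1, 2)))) = Mul(Mul(3, Pow(Q, -1)), Add(8, Pow(Add(6, Add(Q, Mul(2, Pow(Q, 2)))), Rational(1, 2)))) = Mul(Mul(3, Pow(Q, -1)), Add(8, Pow(Add(6, Q, Mul(2, Pow(Q, 2))), Rational(1, 2)))) = Mul(3, Pow(Q, -1), Add(8, Pow(Add(6, Q, Mul(2, Pow(Q, 2))), Rational(1, 2)))))
Add(Function('s')(-68), 24889) = Add(Mul(3, Pow(-68, -1), Add(8, Pow(Add(6, -68, Mul(2, Pow(-68, 2))), Rational(1, 2)))), 24889) = Add(Mul(3, Rational(-1, 68), Add(8, Pow(Add(6, -68, Mul(2, 4624)), Rational(1, 2)))), 24889) = Add(Mul(3, Rational(-1, 68), Add(8, Pow(Add(6, -68, 9248), Rational(1, 2)))), 24889) = Add(Mul(3, Rational(-1, 68), Add(8, Pow(9186, Rational(1, 2)))), 24889) = Add(Add(Rational(-6, 17), Mul(Rational(-3, 68), Pow(9186, Rational(1, 2)))), 24889) = Add(Rational(423107, 17), Mul(Rational(-3, 68), Pow(9186, Rational(1, 2))))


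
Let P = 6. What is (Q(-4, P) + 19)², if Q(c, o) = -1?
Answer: 324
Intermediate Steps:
(Q(-4, P) + 19)² = (-1 + 19)² = 18² = 324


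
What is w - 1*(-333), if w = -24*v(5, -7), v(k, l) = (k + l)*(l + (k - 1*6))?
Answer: -51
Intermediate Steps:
v(k, l) = (k + l)*(-6 + k + l) (v(k, l) = (k + l)*(l + (k - 6)) = (k + l)*(l + (-6 + k)) = (k + l)*(-6 + k + l))
w = -384 (w = -24*(5² + (-7)² - 6*5 - 6*(-7) + 2*5*(-7)) = -24*(25 + 49 - 30 + 42 - 70) = -24*16 = -384)
w - 1*(-333) = -384 - 1*(-333) = -384 + 333 = -51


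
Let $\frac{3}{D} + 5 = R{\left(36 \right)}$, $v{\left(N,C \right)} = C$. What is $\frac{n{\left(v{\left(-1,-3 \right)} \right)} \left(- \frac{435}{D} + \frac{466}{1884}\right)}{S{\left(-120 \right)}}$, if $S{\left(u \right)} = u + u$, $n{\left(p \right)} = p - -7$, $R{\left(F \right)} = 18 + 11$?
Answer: $\frac{3277927}{56520} \approx 57.996$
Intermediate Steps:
$R{\left(F \right)} = 29$
$D = \frac{1}{8}$ ($D = \frac{3}{-5 + 29} = \frac{3}{24} = 3 \cdot \frac{1}{24} = \frac{1}{8} \approx 0.125$)
$n{\left(p \right)} = 7 + p$ ($n{\left(p \right)} = p + 7 = 7 + p$)
$S{\left(u \right)} = 2 u$
$\frac{n{\left(v{\left(-1,-3 \right)} \right)} \left(- \frac{435}{D} + \frac{466}{1884}\right)}{S{\left(-120 \right)}} = \frac{\left(7 - 3\right) \left(- 435 \frac{1}{\frac{1}{8}} + \frac{466}{1884}\right)}{2 \left(-120\right)} = \frac{4 \left(\left(-435\right) 8 + 466 \cdot \frac{1}{1884}\right)}{-240} = 4 \left(-3480 + \frac{233}{942}\right) \left(- \frac{1}{240}\right) = 4 \left(- \frac{3277927}{942}\right) \left(- \frac{1}{240}\right) = \left(- \frac{6555854}{471}\right) \left(- \frac{1}{240}\right) = \frac{3277927}{56520}$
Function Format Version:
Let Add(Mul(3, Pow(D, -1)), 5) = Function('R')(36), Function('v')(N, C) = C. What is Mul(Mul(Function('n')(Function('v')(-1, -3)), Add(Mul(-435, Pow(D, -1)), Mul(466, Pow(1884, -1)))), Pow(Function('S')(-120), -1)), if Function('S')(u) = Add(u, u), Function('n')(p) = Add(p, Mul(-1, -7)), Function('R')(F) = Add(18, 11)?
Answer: Rational(3277927, 56520) ≈ 57.996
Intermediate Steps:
Function('R')(F) = 29
D = Rational(1, 8) (D = Mul(3, Pow(Add(-5, 29), -1)) = Mul(3, Pow(24, -1)) = Mul(3, Rational(1, 24)) = Rational(1, 8) ≈ 0.12500)
Function('n')(p) = Add(7, p) (Function('n')(p) = Add(p, 7) = Add(7, p))
Function('S')(u) = Mul(2, u)
Mul(Mul(Function('n')(Function('v')(-1, -3)), Add(Mul(-435, Pow(D, -1)), Mul(466, Pow(1884, -1)))), Pow(Function('S')(-120), -1)) = Mul(Mul(Add(7, -3), Add(Mul(-435, Pow(Rational(1, 8), -1)), Mul(466, Pow(1884, -1)))), Pow(Mul(2, -120), -1)) = Mul(Mul(4, Add(Mul(-435, 8), Mul(466, Rational(1, 1884)))), Pow(-240, -1)) = Mul(Mul(4, Add(-3480, Rational(233, 942))), Rational(-1, 240)) = Mul(Mul(4, Rational(-3277927, 942)), Rational(-1, 240)) = Mul(Rational(-6555854, 471), Rational(-1, 240)) = Rational(3277927, 56520)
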